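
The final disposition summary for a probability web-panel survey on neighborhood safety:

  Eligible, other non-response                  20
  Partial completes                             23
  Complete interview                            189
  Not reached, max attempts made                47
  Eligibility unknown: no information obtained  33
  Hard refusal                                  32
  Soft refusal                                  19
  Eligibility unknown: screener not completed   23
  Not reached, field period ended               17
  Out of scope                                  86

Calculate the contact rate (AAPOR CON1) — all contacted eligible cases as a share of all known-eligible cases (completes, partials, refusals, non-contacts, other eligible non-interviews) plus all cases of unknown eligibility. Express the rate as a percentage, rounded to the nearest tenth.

Declined to participate = 32 + 19 = 51
No contact after all attempts = 17 + 47 = 64
Eligibility not determined = 23 + 33 = 56
Numerator → 189 + 23 + 51 + 20 = 283
Base → 189 + 23 + 51 + 64 + 20 + 56 = 403
CON1 = 283 / 403 = 0.7022

70.2%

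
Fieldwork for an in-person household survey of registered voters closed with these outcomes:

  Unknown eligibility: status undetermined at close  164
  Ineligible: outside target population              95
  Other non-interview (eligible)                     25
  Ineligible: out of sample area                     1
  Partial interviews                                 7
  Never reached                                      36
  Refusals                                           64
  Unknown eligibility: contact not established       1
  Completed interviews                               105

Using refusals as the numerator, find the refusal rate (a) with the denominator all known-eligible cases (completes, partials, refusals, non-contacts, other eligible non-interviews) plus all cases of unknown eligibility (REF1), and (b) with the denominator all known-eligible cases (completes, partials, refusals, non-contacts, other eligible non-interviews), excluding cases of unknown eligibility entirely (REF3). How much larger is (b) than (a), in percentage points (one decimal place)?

Unknown eligibility = 1 + 164 = 165
Not eligible = 95 + 1 = 96
Top → 64
Base → 105 + 7 + 64 + 36 + 25 + 165 = 402
REF1 = 64 / 402 = 0.1592
Base → 105 + 7 + 64 + 36 + 25 = 237
REF3 = 64 / 237 = 0.2700
Difference = 27.00 − 15.92 = 11.08 percentage points

11.1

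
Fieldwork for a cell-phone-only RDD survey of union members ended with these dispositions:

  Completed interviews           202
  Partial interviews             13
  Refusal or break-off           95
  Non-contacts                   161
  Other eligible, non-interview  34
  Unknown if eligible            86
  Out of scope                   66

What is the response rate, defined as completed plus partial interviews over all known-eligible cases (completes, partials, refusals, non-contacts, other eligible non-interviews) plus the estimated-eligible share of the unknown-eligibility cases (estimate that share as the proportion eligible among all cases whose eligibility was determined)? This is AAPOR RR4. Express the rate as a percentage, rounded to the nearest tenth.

37.0%

Top = 202 + 13 = 215
Eligible (known) = 202 + 13 + 95 + 161 + 34 = 505
e = 505 / (505 + 66) = 505 / 571 = 0.8844
Eligible share of unknowns = 0.8844 × 86 = 76.06
Base = 505 + 76.06 = 581.06
RR4 = 215 / 581.06 = 0.3700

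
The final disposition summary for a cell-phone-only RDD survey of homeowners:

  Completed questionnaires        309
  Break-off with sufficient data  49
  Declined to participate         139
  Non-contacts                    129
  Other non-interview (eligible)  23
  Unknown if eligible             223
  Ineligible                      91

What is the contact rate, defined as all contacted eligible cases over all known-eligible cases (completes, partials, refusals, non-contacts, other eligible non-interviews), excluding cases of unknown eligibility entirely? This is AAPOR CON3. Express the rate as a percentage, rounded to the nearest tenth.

80.1%

Num = 309 + 49 + 139 + 23 = 520
Denom = 309 + 49 + 139 + 129 + 23 = 649
CON3 = 520 / 649 = 0.8012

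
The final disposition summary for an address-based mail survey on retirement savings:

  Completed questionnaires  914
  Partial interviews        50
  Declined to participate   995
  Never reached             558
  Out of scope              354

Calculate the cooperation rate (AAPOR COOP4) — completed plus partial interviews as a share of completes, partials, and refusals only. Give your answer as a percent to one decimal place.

Num: 914 + 50 = 964
Denominator: 914 + 50 + 995 = 1959
COOP4 = 964 / 1959 = 0.4921

49.2%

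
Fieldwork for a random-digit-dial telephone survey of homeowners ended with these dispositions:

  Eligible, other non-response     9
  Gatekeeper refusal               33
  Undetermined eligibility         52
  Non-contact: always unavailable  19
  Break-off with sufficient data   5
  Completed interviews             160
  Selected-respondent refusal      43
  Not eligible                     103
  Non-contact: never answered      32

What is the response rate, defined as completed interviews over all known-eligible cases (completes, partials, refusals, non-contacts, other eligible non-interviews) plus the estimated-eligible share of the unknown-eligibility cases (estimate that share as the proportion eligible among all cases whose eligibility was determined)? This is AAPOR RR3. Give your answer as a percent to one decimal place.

Refused = 33 + 43 = 76
No contact after all attempts = 32 + 19 = 51
Top = 160
Known eligible = 160 + 5 + 76 + 51 + 9 = 301
e = 301 / (301 + 103) = 301 / 404 = 0.7450
e × U = 0.7450 × 52 = 38.74
Base = 301 + 38.74 = 339.74
RR3 = 160 / 339.74 = 0.4709

47.1%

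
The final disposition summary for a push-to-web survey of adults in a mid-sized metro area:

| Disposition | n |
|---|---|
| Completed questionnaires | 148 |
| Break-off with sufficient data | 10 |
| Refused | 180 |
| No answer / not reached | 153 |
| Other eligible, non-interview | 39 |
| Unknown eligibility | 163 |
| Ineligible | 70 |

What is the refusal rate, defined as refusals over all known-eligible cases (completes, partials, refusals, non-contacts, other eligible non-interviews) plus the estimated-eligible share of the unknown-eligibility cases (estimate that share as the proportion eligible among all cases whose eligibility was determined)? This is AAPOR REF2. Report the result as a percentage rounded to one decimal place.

Num = 180
Eligible (known) = 148 + 10 + 180 + 153 + 39 = 530
e = 530 / (530 + 70) = 530 / 600 = 0.8833
Eligible share of unknowns = 0.8833 × 163 = 143.98
Denom = 530 + 143.98 = 673.98
REF2 = 180 / 673.98 = 0.2671

26.7%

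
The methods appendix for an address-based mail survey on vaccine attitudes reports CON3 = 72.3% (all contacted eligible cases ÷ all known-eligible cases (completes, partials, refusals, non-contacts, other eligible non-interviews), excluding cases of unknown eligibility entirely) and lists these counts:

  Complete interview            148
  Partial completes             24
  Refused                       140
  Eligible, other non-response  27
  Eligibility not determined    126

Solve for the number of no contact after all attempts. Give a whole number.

Numerator → 148 + 24 + 140 + 27 = 339
CON3 = 339 / D = 0.723
D = 339 / 0.723 = 468.9
Rest of base = 339
no contact after all attempts = 468.9 − 339 ≈ 130

130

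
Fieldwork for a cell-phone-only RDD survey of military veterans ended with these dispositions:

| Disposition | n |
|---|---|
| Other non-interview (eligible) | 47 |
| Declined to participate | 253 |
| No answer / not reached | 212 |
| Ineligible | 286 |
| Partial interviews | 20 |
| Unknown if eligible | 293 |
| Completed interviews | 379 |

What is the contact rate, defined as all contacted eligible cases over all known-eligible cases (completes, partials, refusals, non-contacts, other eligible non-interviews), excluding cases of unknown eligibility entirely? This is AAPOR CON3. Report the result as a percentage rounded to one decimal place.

Numerator = 379 + 20 + 253 + 47 = 699
Denominator = 379 + 20 + 253 + 212 + 47 = 911
CON3 = 699 / 911 = 0.7673

76.7%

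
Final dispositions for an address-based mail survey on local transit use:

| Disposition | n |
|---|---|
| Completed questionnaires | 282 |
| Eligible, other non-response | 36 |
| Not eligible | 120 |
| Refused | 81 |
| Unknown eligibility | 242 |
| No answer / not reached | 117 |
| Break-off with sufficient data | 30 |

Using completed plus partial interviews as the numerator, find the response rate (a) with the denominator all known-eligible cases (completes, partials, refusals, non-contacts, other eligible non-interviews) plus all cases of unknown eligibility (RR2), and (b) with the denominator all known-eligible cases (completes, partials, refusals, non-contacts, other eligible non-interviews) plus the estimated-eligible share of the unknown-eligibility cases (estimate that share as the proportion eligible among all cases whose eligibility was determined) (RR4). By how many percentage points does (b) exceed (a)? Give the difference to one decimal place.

2.3

Numerator = 282 + 30 = 312
Base = 282 + 30 + 81 + 117 + 36 + 242 = 788
RR2 = 312 / 788 = 0.3959
Known eligible = 282 + 30 + 81 + 117 + 36 = 546
e = 546 / (546 + 120) = 546 / 666 = 0.8198
e × U = 0.8198 × 242 = 198.39
Base = 546 + 198.39 = 744.39
RR4 = 312 / 744.39 = 0.4191
Difference = 41.91 − 39.59 = 2.32 percentage points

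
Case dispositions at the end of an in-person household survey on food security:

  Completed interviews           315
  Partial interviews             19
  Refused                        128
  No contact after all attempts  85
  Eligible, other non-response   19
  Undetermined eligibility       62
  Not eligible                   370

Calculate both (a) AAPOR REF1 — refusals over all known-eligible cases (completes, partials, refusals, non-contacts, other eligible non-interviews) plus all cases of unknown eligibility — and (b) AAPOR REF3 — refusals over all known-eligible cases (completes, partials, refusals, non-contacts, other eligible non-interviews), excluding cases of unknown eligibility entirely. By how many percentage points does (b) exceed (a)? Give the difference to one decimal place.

Top: 128
Denominator: 315 + 19 + 128 + 85 + 19 + 62 = 628
REF1 = 128 / 628 = 0.2038
Denominator: 315 + 19 + 128 + 85 + 19 = 566
REF3 = 128 / 566 = 0.2261
Difference = 22.61 − 20.38 = 2.23 percentage points

2.2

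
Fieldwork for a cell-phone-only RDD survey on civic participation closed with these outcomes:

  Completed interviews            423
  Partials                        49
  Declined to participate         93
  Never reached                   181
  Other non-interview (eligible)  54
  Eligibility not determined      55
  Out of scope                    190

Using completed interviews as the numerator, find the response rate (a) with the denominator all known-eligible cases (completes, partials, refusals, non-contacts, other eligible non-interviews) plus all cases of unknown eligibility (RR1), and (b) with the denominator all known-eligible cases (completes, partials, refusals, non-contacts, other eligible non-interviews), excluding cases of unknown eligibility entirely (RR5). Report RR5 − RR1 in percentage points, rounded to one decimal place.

3.4

Num = 423
Base = 423 + 49 + 93 + 181 + 54 + 55 = 855
RR1 = 423 / 855 = 0.4947
Base = 423 + 49 + 93 + 181 + 54 = 800
RR5 = 423 / 800 = 0.5288
Difference = 52.88 − 49.47 = 3.41 percentage points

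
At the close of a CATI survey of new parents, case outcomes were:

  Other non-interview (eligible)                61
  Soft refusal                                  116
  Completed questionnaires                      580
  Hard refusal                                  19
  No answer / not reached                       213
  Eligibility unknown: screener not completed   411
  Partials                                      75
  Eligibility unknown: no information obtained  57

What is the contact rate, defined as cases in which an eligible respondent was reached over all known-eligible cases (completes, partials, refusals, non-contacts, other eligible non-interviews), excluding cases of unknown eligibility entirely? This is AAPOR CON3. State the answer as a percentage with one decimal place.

Declined to participate = 19 + 116 = 135
Eligibility not determined = 411 + 57 = 468
Num: 580 + 75 + 135 + 61 = 851
Denom: 580 + 75 + 135 + 213 + 61 = 1064
CON3 = 851 / 1064 = 0.7998

80.0%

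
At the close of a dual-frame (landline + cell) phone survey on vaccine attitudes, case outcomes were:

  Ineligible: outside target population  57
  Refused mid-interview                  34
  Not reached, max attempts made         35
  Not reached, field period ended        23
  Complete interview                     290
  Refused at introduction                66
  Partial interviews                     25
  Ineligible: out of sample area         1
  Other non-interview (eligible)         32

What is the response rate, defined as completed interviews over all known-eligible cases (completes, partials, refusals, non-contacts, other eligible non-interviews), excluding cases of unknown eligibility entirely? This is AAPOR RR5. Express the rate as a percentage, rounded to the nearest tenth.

Refused = 66 + 34 = 100
No contact after all attempts = 23 + 35 = 58
Not eligible = 57 + 1 = 58
Top: 290
Denominator: 290 + 25 + 100 + 58 + 32 = 505
RR5 = 290 / 505 = 0.5743

57.4%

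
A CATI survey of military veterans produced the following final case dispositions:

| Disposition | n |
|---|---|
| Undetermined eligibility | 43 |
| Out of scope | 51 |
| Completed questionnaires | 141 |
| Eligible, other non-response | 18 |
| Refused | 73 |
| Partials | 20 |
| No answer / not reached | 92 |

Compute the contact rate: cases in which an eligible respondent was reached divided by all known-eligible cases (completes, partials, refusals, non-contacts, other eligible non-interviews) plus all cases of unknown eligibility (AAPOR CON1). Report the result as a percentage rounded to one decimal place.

Top → 141 + 20 + 73 + 18 = 252
Denominator → 141 + 20 + 73 + 92 + 18 + 43 = 387
CON1 = 252 / 387 = 0.6512

65.1%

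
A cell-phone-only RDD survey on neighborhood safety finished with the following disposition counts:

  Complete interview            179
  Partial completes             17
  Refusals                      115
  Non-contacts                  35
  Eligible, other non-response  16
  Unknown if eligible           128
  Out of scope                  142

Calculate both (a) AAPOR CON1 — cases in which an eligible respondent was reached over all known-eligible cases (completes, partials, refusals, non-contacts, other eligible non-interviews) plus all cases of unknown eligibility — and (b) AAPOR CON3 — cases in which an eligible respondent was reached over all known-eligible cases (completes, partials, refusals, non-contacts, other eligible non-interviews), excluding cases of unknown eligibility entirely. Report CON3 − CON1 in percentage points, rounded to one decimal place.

Top = 179 + 17 + 115 + 16 = 327
Denom = 179 + 17 + 115 + 35 + 16 + 128 = 490
CON1 = 327 / 490 = 0.6673
Denom = 179 + 17 + 115 + 35 + 16 = 362
CON3 = 327 / 362 = 0.9033
Difference = 90.33 − 66.73 = 23.60 percentage points

23.6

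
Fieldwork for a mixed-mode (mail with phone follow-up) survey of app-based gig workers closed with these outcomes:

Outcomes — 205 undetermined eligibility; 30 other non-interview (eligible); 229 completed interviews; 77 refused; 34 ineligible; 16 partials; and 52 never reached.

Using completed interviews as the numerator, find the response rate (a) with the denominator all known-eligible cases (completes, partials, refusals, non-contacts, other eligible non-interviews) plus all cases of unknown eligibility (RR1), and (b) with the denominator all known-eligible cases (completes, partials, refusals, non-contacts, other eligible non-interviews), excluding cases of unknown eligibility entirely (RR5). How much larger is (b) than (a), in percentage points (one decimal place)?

Num = 229
Denom = 229 + 16 + 77 + 52 + 30 + 205 = 609
RR1 = 229 / 609 = 0.3760
Denom = 229 + 16 + 77 + 52 + 30 = 404
RR5 = 229 / 404 = 0.5668
Difference = 56.68 − 37.60 = 19.08 percentage points

19.1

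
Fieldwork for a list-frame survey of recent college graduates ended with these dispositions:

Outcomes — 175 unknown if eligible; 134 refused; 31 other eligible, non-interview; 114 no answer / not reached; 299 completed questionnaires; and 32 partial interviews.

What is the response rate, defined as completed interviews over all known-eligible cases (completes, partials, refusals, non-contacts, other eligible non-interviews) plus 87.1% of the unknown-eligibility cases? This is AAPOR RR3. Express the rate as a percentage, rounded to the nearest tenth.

Top = 299
Known eligible = 299 + 32 + 134 + 114 + 31 = 610
e × U = 0.8710 × 175 = 152.43
Denominator = 610 + 152.43 = 762.43
RR3 = 299 / 762.43 = 0.3922

39.2%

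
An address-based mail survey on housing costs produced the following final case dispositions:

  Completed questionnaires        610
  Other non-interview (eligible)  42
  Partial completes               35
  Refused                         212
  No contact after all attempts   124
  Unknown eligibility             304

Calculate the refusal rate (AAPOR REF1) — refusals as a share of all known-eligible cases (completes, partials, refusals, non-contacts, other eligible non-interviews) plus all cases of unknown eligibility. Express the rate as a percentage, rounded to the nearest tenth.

16.0%

Numerator = 212
Base = 610 + 35 + 212 + 124 + 42 + 304 = 1327
REF1 = 212 / 1327 = 0.1598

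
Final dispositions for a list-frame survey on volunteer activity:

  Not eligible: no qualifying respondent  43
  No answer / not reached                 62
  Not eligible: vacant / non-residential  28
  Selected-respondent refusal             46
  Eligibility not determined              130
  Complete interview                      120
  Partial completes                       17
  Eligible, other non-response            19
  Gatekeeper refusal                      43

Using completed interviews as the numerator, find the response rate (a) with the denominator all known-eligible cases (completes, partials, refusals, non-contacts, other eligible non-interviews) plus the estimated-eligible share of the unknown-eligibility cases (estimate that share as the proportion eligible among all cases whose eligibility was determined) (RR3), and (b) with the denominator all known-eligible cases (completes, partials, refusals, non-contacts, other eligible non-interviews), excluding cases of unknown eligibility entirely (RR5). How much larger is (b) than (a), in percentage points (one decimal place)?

10.0

Refusal or break-off = 43 + 46 = 89
Ineligible = 43 + 28 = 71
Num = 120
Known eligible = 120 + 17 + 89 + 62 + 19 = 307
e = 307 / (307 + 71) = 307 / 378 = 0.8122
Estimated eligible among unknowns = 0.8122 × 130 = 105.59
Denom = 307 + 105.59 = 412.59
RR3 = 120 / 412.59 = 0.2908
Denom = 120 + 17 + 89 + 62 + 19 = 307
RR5 = 120 / 307 = 0.3909
Difference = 39.09 − 29.08 = 10.01 percentage points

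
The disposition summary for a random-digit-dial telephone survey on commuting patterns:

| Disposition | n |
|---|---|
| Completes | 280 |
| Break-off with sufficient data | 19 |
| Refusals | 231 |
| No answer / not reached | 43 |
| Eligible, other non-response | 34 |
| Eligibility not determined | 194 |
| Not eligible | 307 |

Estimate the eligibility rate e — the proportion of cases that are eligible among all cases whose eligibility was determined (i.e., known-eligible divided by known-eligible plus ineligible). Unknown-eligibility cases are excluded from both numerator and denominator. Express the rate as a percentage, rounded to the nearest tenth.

66.4%

Known eligible = 280 + 19 + 231 + 43 + 34 = 607
e = 607 / (607 + 307) = 607 / 914 = 0.6641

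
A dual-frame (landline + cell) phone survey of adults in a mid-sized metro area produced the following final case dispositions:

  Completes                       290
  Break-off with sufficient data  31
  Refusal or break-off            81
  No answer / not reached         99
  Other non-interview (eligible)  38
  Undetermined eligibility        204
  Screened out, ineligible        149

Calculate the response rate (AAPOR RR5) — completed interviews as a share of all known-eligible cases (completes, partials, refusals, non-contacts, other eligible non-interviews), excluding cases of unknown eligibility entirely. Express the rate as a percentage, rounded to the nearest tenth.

Num = 290
Denom = 290 + 31 + 81 + 99 + 38 = 539
RR5 = 290 / 539 = 0.5380

53.8%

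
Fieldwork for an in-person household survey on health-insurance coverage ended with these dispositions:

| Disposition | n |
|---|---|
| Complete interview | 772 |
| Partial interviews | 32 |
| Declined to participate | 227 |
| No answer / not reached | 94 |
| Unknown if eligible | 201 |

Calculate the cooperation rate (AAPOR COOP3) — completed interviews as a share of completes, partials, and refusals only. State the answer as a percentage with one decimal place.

74.9%

Num → 772
Denom → 772 + 32 + 227 = 1031
COOP3 = 772 / 1031 = 0.7488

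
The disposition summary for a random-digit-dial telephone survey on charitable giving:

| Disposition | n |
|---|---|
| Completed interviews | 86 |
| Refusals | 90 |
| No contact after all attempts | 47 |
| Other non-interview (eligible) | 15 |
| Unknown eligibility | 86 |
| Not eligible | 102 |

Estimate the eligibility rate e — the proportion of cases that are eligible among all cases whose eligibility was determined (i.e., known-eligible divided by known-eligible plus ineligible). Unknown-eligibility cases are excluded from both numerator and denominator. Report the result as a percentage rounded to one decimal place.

Determined eligible = 86 + 90 + 47 + 15 = 238
e = 238 / (238 + 102) = 238 / 340 = 0.7000

70.0%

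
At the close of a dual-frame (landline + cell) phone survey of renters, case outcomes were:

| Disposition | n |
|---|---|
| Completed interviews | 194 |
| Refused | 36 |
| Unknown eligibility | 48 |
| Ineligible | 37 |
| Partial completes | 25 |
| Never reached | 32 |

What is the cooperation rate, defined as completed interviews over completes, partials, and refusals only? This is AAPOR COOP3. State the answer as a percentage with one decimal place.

Num → 194
Denom → 194 + 25 + 36 = 255
COOP3 = 194 / 255 = 0.7608

76.1%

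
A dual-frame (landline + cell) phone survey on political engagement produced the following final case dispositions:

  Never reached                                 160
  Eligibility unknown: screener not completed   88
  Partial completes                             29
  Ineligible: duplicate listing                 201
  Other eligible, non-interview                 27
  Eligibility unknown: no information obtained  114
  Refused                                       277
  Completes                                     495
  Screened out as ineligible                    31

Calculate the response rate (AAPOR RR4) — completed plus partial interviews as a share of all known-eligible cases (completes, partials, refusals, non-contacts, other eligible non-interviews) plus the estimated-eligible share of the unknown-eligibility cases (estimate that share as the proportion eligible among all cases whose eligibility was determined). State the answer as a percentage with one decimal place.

45.5%

Unknown if eligible = 88 + 114 = 202
Out of scope = 31 + 201 = 232
Num = 495 + 29 = 524
Eligible (known) = 495 + 29 + 277 + 160 + 27 = 988
e = 988 / (988 + 232) = 988 / 1220 = 0.8098
e × U = 0.8098 × 202 = 163.58
Base = 988 + 163.58 = 1151.58
RR4 = 524 / 1151.58 = 0.4550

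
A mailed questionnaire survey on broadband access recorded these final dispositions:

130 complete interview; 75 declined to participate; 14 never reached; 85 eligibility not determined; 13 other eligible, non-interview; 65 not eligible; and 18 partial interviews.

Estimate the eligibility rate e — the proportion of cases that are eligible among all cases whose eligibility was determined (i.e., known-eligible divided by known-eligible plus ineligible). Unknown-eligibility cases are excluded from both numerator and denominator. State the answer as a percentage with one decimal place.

79.4%

Eligible (known) = 130 + 18 + 75 + 14 + 13 = 250
e = 250 / (250 + 65) = 250 / 315 = 0.7937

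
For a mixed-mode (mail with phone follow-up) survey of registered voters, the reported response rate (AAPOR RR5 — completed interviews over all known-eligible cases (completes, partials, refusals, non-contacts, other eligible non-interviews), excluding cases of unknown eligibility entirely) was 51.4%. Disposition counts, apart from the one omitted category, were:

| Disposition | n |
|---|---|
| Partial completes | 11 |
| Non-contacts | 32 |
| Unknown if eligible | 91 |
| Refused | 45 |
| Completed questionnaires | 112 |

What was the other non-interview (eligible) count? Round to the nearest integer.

18

RR5 = 112 / D = 0.514
D = 112 / 0.514 = 217.9
Other denominator terms total 200
other non-interview (eligible) = 217.9 − 200 ≈ 18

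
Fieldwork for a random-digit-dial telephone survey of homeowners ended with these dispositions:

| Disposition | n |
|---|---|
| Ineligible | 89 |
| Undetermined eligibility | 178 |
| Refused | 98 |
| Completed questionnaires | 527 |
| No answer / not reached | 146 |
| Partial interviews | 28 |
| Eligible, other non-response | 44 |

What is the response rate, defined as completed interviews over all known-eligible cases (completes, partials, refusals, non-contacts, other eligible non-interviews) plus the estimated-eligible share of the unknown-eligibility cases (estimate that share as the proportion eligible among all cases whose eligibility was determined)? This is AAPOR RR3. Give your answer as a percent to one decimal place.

Top → 527
Eligible (known) → 527 + 28 + 98 + 146 + 44 = 843
e = 843 / (843 + 89) = 843 / 932 = 0.9045
Estimated eligible among unknowns → 0.9045 × 178 = 161.00
Denominator → 843 + 161.00 = 1004.00
RR3 = 527 / 1004.00 = 0.5249

52.5%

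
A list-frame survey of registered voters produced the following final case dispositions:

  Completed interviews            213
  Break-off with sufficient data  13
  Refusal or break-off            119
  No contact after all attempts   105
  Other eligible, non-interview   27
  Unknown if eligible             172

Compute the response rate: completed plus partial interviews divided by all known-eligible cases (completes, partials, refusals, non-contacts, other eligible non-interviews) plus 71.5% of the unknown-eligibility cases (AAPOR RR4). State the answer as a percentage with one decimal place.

37.7%

Top = 213 + 13 = 226
Determined eligible = 213 + 13 + 119 + 105 + 27 = 477
e × U = 0.7150 × 172 = 122.98
Base = 477 + 122.98 = 599.98
RR4 = 226 / 599.98 = 0.3767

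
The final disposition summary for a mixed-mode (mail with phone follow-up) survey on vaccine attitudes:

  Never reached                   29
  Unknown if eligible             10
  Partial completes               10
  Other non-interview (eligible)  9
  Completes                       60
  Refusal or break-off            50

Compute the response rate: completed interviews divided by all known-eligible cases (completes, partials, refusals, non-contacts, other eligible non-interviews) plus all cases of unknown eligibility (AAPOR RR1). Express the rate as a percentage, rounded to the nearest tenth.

35.7%

Top: 60
Denominator: 60 + 10 + 50 + 29 + 9 + 10 = 168
RR1 = 60 / 168 = 0.3571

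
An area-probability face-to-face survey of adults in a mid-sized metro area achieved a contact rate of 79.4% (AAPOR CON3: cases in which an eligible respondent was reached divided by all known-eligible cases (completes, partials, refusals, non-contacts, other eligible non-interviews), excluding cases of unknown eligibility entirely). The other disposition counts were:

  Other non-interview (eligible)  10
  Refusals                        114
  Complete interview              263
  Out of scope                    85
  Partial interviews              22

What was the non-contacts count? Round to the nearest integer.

Numerator → 263 + 22 + 114 + 10 = 409
CON3 = 409 / D = 0.794
D = 409 / 0.794 = 515.1
Remaining denominator categories sum to 409
non-contacts = 515.1 − 409 ≈ 106

106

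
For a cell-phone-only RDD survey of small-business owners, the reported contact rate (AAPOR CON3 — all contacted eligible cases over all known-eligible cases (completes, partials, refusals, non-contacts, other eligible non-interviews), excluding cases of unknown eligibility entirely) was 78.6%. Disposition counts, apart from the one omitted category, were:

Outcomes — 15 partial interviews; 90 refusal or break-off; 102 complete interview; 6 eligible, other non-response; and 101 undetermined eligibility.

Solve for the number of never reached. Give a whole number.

Top = 102 + 15 + 90 + 6 = 213
CON3 = 213 / D = 0.786
D = 213 / 0.786 = 271.0
Remaining denominator categories sum to 213
never reached = 271.0 − 213 ≈ 58

58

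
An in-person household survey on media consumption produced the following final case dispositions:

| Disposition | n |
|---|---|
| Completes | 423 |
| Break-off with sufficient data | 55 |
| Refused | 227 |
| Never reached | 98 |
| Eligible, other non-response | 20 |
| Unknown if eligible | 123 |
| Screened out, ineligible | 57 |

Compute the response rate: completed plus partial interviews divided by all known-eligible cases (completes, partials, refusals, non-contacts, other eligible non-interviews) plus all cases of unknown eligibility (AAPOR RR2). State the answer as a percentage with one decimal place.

Num: 423 + 55 = 478
Base: 423 + 55 + 227 + 98 + 20 + 123 = 946
RR2 = 478 / 946 = 0.5053

50.5%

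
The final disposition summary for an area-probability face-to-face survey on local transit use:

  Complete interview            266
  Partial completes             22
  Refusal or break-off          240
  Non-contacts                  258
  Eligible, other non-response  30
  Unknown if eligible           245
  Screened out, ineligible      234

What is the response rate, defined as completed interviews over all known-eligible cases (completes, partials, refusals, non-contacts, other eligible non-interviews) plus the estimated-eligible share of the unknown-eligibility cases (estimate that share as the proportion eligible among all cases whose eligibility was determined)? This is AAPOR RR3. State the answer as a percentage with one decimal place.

Numerator: 266
Determined eligible: 266 + 22 + 240 + 258 + 30 = 816
e = 816 / (816 + 234) = 816 / 1050 = 0.7771
Estimated eligible among unknowns: 0.7771 × 245 = 190.39
Denom: 816 + 190.39 = 1006.39
RR3 = 266 / 1006.39 = 0.2643

26.4%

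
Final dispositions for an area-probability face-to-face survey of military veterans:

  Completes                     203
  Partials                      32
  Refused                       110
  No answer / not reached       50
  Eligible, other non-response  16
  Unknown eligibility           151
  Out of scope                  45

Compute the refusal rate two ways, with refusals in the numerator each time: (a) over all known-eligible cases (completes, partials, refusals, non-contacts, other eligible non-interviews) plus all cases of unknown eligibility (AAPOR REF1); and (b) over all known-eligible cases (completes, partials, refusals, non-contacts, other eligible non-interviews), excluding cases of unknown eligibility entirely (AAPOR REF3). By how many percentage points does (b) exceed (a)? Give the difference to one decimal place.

Numerator = 110
Denominator = 203 + 32 + 110 + 50 + 16 + 151 = 562
REF1 = 110 / 562 = 0.1957
Denominator = 203 + 32 + 110 + 50 + 16 = 411
REF3 = 110 / 411 = 0.2676
Difference = 26.76 − 19.57 = 7.19 percentage points

7.2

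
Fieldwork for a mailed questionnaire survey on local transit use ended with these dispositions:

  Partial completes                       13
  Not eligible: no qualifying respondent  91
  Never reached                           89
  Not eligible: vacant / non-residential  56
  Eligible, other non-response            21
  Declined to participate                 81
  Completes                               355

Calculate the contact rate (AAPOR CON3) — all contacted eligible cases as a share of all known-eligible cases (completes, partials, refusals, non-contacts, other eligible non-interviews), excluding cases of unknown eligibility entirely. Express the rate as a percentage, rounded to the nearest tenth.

84.1%

Not eligible = 91 + 56 = 147
Num = 355 + 13 + 81 + 21 = 470
Denominator = 355 + 13 + 81 + 89 + 21 = 559
CON3 = 470 / 559 = 0.8408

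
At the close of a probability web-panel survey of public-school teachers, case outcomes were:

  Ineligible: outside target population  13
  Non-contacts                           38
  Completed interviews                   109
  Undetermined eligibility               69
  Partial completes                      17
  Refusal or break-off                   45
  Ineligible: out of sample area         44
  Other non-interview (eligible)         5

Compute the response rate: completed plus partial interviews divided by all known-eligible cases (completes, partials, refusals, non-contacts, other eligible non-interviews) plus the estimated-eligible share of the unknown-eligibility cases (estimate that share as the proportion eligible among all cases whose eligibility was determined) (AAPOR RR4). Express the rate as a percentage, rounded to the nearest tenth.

Out of scope = 13 + 44 = 57
Num: 109 + 17 = 126
Known eligible: 109 + 17 + 45 + 38 + 5 = 214
e = 214 / (214 + 57) = 214 / 271 = 0.7897
e × U: 0.7897 × 69 = 54.49
Base: 214 + 54.49 = 268.49
RR4 = 126 / 268.49 = 0.4693

46.9%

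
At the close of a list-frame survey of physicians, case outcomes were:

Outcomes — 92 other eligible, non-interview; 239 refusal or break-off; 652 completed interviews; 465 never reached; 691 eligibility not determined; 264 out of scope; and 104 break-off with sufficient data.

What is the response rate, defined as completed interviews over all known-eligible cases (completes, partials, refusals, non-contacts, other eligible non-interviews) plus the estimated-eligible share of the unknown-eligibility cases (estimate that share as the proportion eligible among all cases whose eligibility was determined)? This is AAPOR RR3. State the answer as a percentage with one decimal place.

Top = 652
Known eligible = 652 + 104 + 239 + 465 + 92 = 1552
e = 1552 / (1552 + 264) = 1552 / 1816 = 0.8546
Estimated eligible among unknowns = 0.8546 × 691 = 590.53
Base = 1552 + 590.53 = 2142.53
RR3 = 652 / 2142.53 = 0.3043

30.4%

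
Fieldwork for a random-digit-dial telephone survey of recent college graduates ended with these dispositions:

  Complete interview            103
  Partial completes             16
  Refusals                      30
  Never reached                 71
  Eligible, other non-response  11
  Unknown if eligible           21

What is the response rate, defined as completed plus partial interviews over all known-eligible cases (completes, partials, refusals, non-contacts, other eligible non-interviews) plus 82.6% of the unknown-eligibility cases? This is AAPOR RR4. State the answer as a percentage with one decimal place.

Numerator: 103 + 16 = 119
Eligible (known): 103 + 16 + 30 + 71 + 11 = 231
Estimated eligible among unknowns: 0.8260 × 21 = 17.35
Denom: 231 + 17.35 = 248.35
RR4 = 119 / 248.35 = 0.4792

47.9%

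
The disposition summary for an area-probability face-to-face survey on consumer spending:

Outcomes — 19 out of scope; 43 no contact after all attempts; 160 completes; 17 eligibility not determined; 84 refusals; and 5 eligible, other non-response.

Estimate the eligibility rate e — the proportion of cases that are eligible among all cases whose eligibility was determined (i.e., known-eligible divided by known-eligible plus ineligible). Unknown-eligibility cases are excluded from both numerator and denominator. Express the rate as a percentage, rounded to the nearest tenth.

Determined eligible → 160 + 84 + 43 + 5 = 292
e = 292 / (292 + 19) = 292 / 311 = 0.9389

93.9%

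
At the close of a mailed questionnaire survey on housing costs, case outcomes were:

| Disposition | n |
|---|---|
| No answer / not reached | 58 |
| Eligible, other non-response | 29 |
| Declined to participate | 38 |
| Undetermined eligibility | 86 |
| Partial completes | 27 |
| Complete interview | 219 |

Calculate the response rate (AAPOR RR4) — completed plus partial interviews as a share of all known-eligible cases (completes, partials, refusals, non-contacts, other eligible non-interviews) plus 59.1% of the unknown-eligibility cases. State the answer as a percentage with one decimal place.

Num: 219 + 27 = 246
Known eligible: 219 + 27 + 38 + 58 + 29 = 371
Estimated eligible among unknowns: 0.5910 × 86 = 50.83
Denom: 371 + 50.83 = 421.83
RR4 = 246 / 421.83 = 0.5832

58.3%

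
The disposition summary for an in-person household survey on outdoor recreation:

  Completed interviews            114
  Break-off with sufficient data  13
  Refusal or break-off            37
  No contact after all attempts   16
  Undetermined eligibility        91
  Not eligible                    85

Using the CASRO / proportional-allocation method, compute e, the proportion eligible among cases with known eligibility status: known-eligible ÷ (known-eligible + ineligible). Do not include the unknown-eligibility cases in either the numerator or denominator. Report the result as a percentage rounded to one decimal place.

Known eligible → 114 + 13 + 37 + 16 = 180
e = 180 / (180 + 85) = 180 / 265 = 0.6792

67.9%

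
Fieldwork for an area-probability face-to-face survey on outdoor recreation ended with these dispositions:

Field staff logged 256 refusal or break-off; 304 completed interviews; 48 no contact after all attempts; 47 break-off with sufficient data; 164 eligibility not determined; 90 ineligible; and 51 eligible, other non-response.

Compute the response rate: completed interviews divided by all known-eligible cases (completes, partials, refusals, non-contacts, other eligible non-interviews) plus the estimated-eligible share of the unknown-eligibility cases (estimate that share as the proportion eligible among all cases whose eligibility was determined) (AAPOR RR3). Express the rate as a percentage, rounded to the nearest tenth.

Top: 304
Known eligible: 304 + 47 + 256 + 48 + 51 = 706
e = 706 / (706 + 90) = 706 / 796 = 0.8869
e × U: 0.8869 × 164 = 145.45
Denom: 706 + 145.45 = 851.45
RR3 = 304 / 851.45 = 0.3570

35.7%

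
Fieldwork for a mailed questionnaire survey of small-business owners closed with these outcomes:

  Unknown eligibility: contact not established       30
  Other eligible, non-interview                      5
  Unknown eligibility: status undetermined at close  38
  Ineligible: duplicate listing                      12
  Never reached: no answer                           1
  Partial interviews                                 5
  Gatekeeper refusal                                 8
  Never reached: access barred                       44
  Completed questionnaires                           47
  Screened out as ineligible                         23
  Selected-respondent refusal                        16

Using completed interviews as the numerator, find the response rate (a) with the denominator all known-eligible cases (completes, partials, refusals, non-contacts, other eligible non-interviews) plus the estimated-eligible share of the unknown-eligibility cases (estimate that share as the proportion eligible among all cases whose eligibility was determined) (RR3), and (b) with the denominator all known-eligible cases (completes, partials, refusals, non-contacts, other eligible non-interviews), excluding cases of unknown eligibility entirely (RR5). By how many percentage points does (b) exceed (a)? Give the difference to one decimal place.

11.1

Refusal or break-off = 8 + 16 = 24
Non-contacts = 1 + 44 = 45
Unknown eligibility = 30 + 38 = 68
Screened out, ineligible = 23 + 12 = 35
Top → 47
Determined eligible → 47 + 5 + 24 + 45 + 5 = 126
e = 126 / (126 + 35) = 126 / 161 = 0.7826
e × U → 0.7826 × 68 = 53.22
Base → 126 + 53.22 = 179.22
RR3 = 47 / 179.22 = 0.2622
Base → 47 + 5 + 24 + 45 + 5 = 126
RR5 = 47 / 126 = 0.3730
Difference = 37.30 − 26.22 = 11.08 percentage points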